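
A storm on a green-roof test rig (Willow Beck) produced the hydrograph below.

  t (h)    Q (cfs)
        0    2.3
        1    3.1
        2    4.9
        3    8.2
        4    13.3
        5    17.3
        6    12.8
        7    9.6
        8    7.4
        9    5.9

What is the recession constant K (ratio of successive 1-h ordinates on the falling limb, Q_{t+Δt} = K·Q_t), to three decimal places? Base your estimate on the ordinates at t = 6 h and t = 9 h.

K ≈ 0.772

Using the recession-limb readings at t = 6 h and t = 9 h: Q falls from 12.8 to 5.9 cfs over 3 intervals.
K = (Q₂/Q₁)^(1/3) = (5.9/12.8)^(1/3) = 0.772.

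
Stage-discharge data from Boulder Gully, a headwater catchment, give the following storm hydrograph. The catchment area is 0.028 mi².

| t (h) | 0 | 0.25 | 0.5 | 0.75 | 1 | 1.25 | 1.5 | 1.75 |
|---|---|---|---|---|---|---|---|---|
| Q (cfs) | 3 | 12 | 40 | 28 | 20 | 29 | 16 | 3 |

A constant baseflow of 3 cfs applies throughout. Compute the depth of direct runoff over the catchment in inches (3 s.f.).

d ≈ 1.76 in

Direct runoff: 0.0, 9.0, 37.0, 25.0, 17.0, 26.0, 13.0, 0.0 cfs; ΣQ_DR = 127.0 cfs.
V = ΣQ_DR · Δt = 127.0 × 900 s = 1.143 × 10^5 ft³.
Over A = 0.028 mi², depth = V / A = 1.76 in.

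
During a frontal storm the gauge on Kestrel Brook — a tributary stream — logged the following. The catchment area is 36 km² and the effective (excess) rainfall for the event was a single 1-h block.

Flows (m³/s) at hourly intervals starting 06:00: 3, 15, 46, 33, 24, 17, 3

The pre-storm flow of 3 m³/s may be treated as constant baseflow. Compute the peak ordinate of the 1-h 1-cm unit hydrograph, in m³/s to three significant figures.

Direct runoff: 0.0, 12.0, 43.0, 30.0, 21.0, 14.0, 0.0 m³/s; ΣQ_DR = 120.0 m³/s, peak = 43.0 m³/s.
Runoff depth d = ΣQ_DR·Δt / A = 120.0 × 3600 / (36 km²) = 12.00 mm.
The 1-cm UH is the DRH scaled by (10 mm)/d, so U_p = 43.0 × 10/12.00 = 35.8 m³/s.

U_p ≈ 35.8 m³/s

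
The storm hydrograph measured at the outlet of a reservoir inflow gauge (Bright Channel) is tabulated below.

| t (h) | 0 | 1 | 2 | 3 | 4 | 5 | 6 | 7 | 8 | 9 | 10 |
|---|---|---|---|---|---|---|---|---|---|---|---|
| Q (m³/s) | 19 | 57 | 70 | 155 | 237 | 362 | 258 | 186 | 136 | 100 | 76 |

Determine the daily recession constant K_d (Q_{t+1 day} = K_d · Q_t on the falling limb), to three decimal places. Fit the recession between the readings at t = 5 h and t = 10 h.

K_d ≈ 0.001

Between t = 5 h and t = 10 h the flow falls from 362 to 76 m³/s over 5×1 h = 5 h.
Per-interval ratio K = (76/362)^(1/5) = 0.7318; K_d = K^(24/1) = 0.001.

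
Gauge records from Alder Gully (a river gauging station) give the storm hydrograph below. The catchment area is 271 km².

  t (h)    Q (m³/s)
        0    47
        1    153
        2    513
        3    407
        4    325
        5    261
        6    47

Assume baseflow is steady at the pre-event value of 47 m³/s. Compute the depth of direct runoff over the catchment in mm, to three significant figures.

d ≈ 18.9 mm

Direct runoff: 0.0, 106.0, 466.0, 360.0, 278.0, 214.0, 0.0 m³/s; ΣQ_DR = 1424 m³/s.
V = ΣQ_DR · Δt = 1424 × 3600 s = 5.126 × 10^6 m³.
Over A = 271 km², depth = V / A = 18.9 mm.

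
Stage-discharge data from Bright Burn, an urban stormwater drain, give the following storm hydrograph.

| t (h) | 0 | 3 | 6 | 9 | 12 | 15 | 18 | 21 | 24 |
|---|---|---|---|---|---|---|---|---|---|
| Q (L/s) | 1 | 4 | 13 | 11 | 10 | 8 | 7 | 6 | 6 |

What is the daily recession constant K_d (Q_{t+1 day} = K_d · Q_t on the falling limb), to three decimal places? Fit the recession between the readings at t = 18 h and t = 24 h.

Between t = 18 h and t = 24 h the flow falls from 7 to 6 L/s over 2×3 h = 6 h.
Per-interval ratio K = (6/7)^(1/2) = 0.9258; K_d = K^(24/3) = 0.540.

K_d ≈ 0.540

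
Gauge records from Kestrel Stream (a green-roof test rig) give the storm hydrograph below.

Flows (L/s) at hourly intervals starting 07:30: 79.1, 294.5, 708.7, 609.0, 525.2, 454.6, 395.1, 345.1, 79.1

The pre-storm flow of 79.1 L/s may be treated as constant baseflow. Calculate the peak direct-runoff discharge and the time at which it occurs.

Q_p = 629.6 L/s at t = 09:30

Subtracting baseflow gives direct-runoff ordinates: 0.0, 215.4, 629.6, 529.9, 446.1, 375.5, 316.0, 266.0, 0.0 L/s.
The maximum is 629.6 L/s, occurring at the reading for t = 09:30.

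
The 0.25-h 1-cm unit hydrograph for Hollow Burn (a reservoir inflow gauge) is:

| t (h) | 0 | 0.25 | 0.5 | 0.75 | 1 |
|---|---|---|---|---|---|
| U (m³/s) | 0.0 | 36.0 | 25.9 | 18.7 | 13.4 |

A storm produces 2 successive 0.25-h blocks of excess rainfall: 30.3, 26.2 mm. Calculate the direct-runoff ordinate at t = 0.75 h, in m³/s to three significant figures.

By discrete convolution, Q_j = Σ (P_i / 10 mm) · U_{j−i}.
At t = 0.75 h (j=3): Q = (30.3/10)·18.7 + (26.2/10)·25.9 = 125 m³/s.

Q ≈ 125 m³/s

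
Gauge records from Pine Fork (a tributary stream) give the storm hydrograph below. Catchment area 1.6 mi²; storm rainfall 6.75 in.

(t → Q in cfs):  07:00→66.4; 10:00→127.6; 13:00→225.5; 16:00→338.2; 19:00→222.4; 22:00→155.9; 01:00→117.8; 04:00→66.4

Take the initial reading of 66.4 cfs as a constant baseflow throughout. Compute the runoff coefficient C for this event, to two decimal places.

C ≈ 0.34

ΣQ_DR = 789.0 cfs; V = ΣQ_DR·Δt = 8.521 × 10^6 ft³.
Runoff depth d = V / A = 2.292 in.
C = d / P = 2.292 / 6.75 = 0.34.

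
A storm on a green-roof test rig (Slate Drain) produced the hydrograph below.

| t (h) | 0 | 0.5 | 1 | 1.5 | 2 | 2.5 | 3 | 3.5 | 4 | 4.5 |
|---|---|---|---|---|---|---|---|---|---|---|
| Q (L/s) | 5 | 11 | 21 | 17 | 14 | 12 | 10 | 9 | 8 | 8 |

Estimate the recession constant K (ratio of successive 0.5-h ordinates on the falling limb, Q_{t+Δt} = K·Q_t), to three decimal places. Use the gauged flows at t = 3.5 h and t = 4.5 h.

K ≈ 0.943

Using the recession-limb readings at t = 3.5 h and t = 4.5 h: Q falls from 9 to 8 L/s over 2 intervals.
K = (Q₂/Q₁)^(1/2) = (8/9)^(1/2) = 0.943.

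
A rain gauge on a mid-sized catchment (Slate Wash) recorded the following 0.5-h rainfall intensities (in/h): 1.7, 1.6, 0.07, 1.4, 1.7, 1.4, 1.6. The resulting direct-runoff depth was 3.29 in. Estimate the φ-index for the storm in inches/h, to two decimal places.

Only the 6 blocks with intensity above φ contribute runoff: 1.7, 1.6, 1.4, 1.7, 1.4, 1.6 in/h.
Σ(I−φ)·Δt = d  ⇒  (1.7+1.6+1.4+1.7+1.4+1.6 − 6φ)·0.5 = 3.29
φ = (9.400 − 3.29/0.5) / 6 = 0.47 in/h.

φ ≈ 0.47 in/h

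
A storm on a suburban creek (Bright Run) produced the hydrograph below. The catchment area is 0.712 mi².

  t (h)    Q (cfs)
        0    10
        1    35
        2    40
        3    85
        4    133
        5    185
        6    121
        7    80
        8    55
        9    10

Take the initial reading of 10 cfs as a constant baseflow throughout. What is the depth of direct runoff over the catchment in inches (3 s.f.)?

d ≈ 1.42 in

Direct runoff: 0.0, 25.0, 30.0, 75.0, 123.0, 175.0, 111.0, 70.0, 45.0, 0.0 cfs; ΣQ_DR = 654.0 cfs.
V = ΣQ_DR · Δt = 654.0 × 3600 s = 2.354 × 10^6 ft³.
Over A = 0.712 mi², depth = V / A = 1.42 in.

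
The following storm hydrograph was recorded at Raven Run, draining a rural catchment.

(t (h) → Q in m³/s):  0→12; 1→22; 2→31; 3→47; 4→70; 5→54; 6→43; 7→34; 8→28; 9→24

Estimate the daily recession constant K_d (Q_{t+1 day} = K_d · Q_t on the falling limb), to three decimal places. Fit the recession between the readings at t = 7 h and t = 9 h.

K_d ≈ 0.015

Between t = 7 h and t = 9 h the flow falls from 34 to 24 m³/s over 2×1 h = 2 h.
Per-interval ratio K = (24/34)^(1/2) = 0.8402; K_d = K^(24/1) = 0.015.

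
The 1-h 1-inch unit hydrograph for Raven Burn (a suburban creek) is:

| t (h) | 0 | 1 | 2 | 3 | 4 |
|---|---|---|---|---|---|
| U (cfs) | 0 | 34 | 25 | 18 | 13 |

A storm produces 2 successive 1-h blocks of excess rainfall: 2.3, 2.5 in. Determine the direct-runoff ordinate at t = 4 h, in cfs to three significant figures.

By discrete convolution, Q_j = Σ (P_i / 1 in) · U_{j−i}.
At t = 4 h (j=4): Q = (2.3/1)·13 + (2.5/1)·18 = 74.9 cfs.

Q ≈ 74.9 cfs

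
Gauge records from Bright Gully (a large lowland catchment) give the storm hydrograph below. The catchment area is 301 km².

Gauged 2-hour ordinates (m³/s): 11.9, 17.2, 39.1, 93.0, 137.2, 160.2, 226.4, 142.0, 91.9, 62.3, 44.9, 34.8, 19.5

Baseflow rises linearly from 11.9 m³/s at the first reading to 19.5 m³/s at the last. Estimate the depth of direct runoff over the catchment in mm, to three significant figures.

Direct runoff: 0.00, 4.67, 25.93, 79.20, 122.77, 145.13, 210.70, 125.67, 74.93, 44.70, 26.67, 15.93, 0.00 m³/s; ΣQ_DR = 876.3 m³/s.
V = ΣQ_DR · Δt = 876.3 × 7200 s = 6.309 × 10^6 m³.
Over A = 301 km², depth = V / A = 21.0 mm.

d ≈ 21.0 mm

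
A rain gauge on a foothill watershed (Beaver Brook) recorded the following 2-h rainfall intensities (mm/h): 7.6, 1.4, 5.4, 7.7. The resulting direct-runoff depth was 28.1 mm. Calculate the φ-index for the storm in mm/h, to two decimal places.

φ ≈ 2.22 mm/h

Only the 3 blocks with intensity above φ contribute runoff: 7.6, 5.4, 7.7 mm/h.
Σ(I−φ)·Δt = d  ⇒  (7.6+5.4+7.7 − 3φ)·2 = 28.1
φ = (20.70 − 28.1/2) / 3 = 2.22 mm/h.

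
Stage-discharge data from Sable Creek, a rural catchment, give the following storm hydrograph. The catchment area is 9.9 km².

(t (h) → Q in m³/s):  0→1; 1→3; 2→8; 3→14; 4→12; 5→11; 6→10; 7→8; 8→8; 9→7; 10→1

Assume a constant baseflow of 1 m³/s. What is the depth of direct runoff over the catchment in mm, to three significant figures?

Direct runoff: 0.0, 2.0, 7.0, 13.0, 11.0, 10.0, 9.0, 7.0, 7.0, 6.0, 0.0 m³/s; ΣQ_DR = 72.00 m³/s.
V = ΣQ_DR · Δt = 72.00 × 3600 s = 2.592 × 10^5 m³.
Over A = 9.9 km², depth = V / A = 26.2 mm.

d ≈ 26.2 mm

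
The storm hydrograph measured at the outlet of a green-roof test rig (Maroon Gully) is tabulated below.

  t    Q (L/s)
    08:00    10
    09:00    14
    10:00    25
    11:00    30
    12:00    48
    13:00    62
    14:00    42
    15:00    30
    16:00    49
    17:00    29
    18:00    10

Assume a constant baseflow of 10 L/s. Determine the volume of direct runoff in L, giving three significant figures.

V ≈ 8.60 × 10^5 L

Direct-runoff ordinates (Q − Q_b): 0.0, 4.0, 15.0, 20.0, 38.0, 52.0, 32.0, 20.0, 39.0, 19.0, 0.0 L/s.
ΣQ_DR = 239.0 L/s.
With Δt = 1 h = 3600 s, V = ΣQ_DR · Δt = 239.0 × 3600 = 8.60 × 10^5 L.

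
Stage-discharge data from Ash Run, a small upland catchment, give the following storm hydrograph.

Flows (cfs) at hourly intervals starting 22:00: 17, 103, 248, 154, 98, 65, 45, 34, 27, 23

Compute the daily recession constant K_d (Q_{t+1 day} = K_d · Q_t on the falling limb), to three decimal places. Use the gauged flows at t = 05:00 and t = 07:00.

Between t = 05:00 and t = 07:00 the flow falls from 34 to 23 cfs over 2×1 h = 2 h.
Per-interval ratio K = (23/34)^(1/2) = 0.8225; K_d = K^(24/1) = 0.009.

K_d ≈ 0.009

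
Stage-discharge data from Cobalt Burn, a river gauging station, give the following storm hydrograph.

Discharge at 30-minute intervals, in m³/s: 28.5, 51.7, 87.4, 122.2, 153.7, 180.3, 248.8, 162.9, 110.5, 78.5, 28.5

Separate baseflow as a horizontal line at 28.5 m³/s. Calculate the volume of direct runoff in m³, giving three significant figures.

Direct-runoff ordinates (Q − Q_b): 0.0, 23.2, 58.9, 93.7, 125.2, 151.8, 220.3, 134.4, 82.0, 50.0, 0.0 m³/s.
ΣQ_DR = 939.5 m³/s.
With Δt = 0.5 h = 1800 s, V = ΣQ_DR · Δt = 939.5 × 1800 = 1.69 × 10^6 m³.

V ≈ 1.69 × 10^6 m³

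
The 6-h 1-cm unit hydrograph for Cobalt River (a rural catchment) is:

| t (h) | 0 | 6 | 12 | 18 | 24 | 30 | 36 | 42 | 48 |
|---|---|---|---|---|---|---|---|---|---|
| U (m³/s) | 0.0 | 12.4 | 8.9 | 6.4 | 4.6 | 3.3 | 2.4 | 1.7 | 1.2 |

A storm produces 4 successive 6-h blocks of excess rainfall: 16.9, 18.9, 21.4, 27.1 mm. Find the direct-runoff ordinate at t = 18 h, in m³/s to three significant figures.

By discrete convolution, Q_j = Σ (P_i / 10 mm) · U_{j−i}.
At t = 18 h (j=3): Q = (16.9/10)·6.4 + (18.9/10)·8.9 + (21.4/10)·12.4 + (27.1/10)·0.0 = 54.2 m³/s.

Q ≈ 54.2 m³/s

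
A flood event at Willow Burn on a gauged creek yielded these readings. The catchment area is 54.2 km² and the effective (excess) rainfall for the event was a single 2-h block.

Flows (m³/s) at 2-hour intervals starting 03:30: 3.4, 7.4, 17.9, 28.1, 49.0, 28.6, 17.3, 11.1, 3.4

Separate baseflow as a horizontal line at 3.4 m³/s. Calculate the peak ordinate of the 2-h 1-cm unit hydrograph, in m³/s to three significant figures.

Direct runoff: 0.0, 4.0, 14.5, 24.7, 45.6, 25.2, 13.9, 7.7, 0.0 m³/s; ΣQ_DR = 135.6 m³/s, peak = 45.6 m³/s.
Runoff depth d = ΣQ_DR·Δt / A = 135.6 × 7200 / (54.2 km²) = 18.01 mm.
The 1-cm UH is the DRH scaled by (10 mm)/d, so U_p = 45.6 × 10/18.01 = 25.3 m³/s.

U_p ≈ 25.3 m³/s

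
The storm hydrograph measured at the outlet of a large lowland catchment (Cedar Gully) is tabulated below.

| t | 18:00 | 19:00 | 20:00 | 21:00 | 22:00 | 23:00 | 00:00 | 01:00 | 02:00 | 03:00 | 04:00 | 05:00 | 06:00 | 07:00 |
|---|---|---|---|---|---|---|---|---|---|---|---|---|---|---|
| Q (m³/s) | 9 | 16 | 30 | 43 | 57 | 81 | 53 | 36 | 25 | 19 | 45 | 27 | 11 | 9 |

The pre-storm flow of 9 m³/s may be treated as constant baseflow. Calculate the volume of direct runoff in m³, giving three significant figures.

Direct-runoff ordinates (Q − Q_b): 0.0, 7.0, 21.0, 34.0, 48.0, 72.0, 44.0, 27.0, 16.0, 10.0, 36.0, 18.0, 2.0, 0.0 m³/s.
ΣQ_DR = 335.0 m³/s.
With Δt = 1 h = 3600 s, V = ΣQ_DR · Δt = 335.0 × 3600 = 1.21 × 10^6 m³.

V ≈ 1.21 × 10^6 m³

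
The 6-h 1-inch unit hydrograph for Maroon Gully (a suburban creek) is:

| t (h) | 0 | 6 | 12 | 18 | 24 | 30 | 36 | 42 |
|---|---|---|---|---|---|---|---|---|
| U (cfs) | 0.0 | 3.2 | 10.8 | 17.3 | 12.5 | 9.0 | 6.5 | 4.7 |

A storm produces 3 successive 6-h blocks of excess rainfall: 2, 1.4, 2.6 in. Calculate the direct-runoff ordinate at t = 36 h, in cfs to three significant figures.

Q ≈ 58.1 cfs

By discrete convolution, Q_j = Σ (P_i / 1 in) · U_{j−i}.
At t = 36 h (j=6): Q = (2/1)·6.5 + (1.4/1)·9.0 + (2.6/1)·12.5 = 58.1 cfs.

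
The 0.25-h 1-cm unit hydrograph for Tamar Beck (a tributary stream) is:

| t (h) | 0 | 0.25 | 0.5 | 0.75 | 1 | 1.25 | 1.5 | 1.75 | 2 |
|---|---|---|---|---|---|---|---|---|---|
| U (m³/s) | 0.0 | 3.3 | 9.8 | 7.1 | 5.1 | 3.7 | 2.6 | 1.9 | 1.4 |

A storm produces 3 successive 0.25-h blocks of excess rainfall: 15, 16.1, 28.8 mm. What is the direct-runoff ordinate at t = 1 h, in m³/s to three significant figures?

By discrete convolution, Q_j = Σ (P_i / 10 mm) · U_{j−i}.
At t = 1 h (j=4): Q = (15/10)·5.1 + (16.1/10)·7.1 + (28.8/10)·9.8 = 47.3 m³/s.

Q ≈ 47.3 m³/s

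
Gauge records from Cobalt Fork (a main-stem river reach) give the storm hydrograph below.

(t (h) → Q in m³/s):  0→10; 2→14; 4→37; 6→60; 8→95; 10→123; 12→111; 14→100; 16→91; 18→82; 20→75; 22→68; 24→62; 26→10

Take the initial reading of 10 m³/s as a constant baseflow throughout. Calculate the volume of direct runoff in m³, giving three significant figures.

Direct-runoff ordinates (Q − Q_b): 0.0, 4.0, 27.0, 50.0, 85.0, 113.0, 101.0, 90.0, 81.0, 72.0, 65.0, 58.0, 52.0, 0.0 m³/s.
ΣQ_DR = 798.0 m³/s.
With Δt = 2 h = 7200 s, V = ΣQ_DR · Δt = 798.0 × 7200 = 5.75 × 10^6 m³.

V ≈ 5.75 × 10^6 m³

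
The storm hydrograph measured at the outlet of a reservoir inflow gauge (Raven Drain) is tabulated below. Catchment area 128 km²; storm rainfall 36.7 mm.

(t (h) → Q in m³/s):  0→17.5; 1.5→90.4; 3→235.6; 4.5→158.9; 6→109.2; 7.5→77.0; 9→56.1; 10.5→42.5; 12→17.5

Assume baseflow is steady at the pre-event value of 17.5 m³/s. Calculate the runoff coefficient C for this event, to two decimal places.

C ≈ 0.74

ΣQ_DR = 647.2 m³/s; V = ΣQ_DR·Δt = 3.495 × 10^6 m³.
Runoff depth d = V / A = 27.30 mm.
C = d / P = 27.30 / 36.7 = 0.74.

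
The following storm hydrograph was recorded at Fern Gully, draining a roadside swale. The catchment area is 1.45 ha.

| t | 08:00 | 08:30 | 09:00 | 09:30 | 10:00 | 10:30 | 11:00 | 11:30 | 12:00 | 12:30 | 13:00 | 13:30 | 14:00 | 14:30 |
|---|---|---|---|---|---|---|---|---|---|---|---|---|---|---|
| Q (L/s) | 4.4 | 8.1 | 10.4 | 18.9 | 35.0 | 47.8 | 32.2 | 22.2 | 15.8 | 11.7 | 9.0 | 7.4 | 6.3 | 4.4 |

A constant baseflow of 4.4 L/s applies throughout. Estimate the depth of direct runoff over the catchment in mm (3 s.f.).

d ≈ 21.4 mm

Direct runoff: 0.0, 3.7, 6.0, 14.5, 30.6, 43.4, 27.8, 17.8, 11.4, 7.3, 4.6, 3.0, 1.9, 0.0 L/s; ΣQ_DR = 172.0 L/s.
V = ΣQ_DR · Δt = 172.0 × 1800 s = 3.096 × 10^5 L.
Over A = 1.45 ha, depth = V / A = 21.4 mm.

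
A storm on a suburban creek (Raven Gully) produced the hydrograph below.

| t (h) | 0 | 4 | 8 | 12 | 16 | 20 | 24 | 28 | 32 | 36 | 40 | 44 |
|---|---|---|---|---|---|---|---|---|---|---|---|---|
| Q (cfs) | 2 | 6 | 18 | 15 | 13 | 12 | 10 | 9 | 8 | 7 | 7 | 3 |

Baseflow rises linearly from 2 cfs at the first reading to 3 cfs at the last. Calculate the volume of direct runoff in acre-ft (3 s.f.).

V ≈ 26.4 acre-ft

Direct-runoff ordinates (Q − Q_b): 0.00, 3.91, 15.82, 12.73, 10.64, 9.55, 7.45, 6.36, 5.27, 4.18, 4.09, 0.00 cfs.
ΣQ_DR = 80.00 cfs.
With Δt = 4 h = 14400 s, V = ΣQ_DR · Δt = 80.00 × 14400 = 1.15 × 10^6 ft³ = 26.4 acre-ft.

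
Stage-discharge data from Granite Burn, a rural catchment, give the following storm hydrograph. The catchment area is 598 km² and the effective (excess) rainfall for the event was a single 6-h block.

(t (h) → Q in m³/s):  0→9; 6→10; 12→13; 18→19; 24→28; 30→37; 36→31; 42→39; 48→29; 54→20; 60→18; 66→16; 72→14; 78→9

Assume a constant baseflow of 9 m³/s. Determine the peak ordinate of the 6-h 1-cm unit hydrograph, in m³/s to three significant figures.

U_p ≈ 50.0 m³/s

Direct runoff: 0.0, 1.0, 4.0, 10.0, 19.0, 28.0, 22.0, 30.0, 20.0, 11.0, 9.0, 7.0, 5.0, 0.0 m³/s; ΣQ_DR = 166.0 m³/s, peak = 30.0 m³/s.
Runoff depth d = ΣQ_DR·Δt / A = 166.0 × 21600 / (598 km²) = 5.996 mm.
The 1-cm UH is the DRH scaled by (10 mm)/d, so U_p = 30.0 × 10/5.996 = 50.0 m³/s.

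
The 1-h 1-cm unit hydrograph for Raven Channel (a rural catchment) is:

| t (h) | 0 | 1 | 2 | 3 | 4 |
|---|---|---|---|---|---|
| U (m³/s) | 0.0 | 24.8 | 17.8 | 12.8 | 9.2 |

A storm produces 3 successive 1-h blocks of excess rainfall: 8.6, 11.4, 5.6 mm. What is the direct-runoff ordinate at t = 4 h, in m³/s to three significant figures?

Q ≈ 32.5 m³/s

By discrete convolution, Q_j = Σ (P_i / 10 mm) · U_{j−i}.
At t = 4 h (j=4): Q = (8.6/10)·9.2 + (11.4/10)·12.8 + (5.6/10)·17.8 = 32.5 m³/s.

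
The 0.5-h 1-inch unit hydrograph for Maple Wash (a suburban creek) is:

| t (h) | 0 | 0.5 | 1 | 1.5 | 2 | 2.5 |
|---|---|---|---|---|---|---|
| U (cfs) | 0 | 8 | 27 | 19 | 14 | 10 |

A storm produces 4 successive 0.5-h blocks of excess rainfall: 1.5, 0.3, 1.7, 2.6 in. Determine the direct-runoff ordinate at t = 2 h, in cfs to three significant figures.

By discrete convolution, Q_j = Σ (P_i / 1 in) · U_{j−i}.
At t = 2 h (j=4): Q = (1.5/1)·14 + (0.3/1)·19 + (1.7/1)·27 + (2.6/1)·8 = 93.4 cfs.

Q ≈ 93.4 cfs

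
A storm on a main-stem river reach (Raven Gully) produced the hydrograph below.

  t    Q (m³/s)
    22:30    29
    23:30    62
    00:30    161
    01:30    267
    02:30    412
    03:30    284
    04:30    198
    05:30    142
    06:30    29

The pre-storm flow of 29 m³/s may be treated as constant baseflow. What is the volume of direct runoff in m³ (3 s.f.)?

V ≈ 4.76 × 10^6 m³

Direct-runoff ordinates (Q − Q_b): 0.0, 33.0, 132.0, 238.0, 383.0, 255.0, 169.0, 113.0, 0.0 m³/s.
ΣQ_DR = 1323 m³/s.
With Δt = 1 h = 3600 s, V = ΣQ_DR · Δt = 1323 × 3600 = 4.76 × 10^6 m³.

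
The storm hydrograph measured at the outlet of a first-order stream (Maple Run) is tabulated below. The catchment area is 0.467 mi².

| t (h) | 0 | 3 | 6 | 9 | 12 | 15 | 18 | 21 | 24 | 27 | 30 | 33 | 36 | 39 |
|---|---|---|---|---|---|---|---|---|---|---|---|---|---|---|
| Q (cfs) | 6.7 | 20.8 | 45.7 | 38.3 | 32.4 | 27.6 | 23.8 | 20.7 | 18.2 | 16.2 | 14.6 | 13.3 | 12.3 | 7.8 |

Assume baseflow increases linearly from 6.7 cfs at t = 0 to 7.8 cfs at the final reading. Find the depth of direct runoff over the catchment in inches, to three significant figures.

d ≈ 1.96 in

Direct runoff: 0.00, 14.02, 38.83, 31.35, 25.36, 20.48, 16.59, 13.41, 10.82, 8.74, 7.05, 5.67, 4.58, 0.00 cfs; ΣQ_DR = 196.9 cfs.
V = ΣQ_DR · Δt = 196.9 × 10800 s = 2.127 × 10^6 ft³.
Over A = 0.467 mi², depth = V / A = 1.96 in.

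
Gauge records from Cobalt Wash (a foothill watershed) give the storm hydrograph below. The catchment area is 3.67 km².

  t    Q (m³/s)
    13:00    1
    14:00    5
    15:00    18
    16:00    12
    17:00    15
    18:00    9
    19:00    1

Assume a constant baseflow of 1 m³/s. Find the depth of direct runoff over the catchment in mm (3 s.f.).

d ≈ 53.0 mm

Direct runoff: 0.0, 4.0, 17.0, 11.0, 14.0, 8.0, 0.0 m³/s; ΣQ_DR = 54.00 m³/s.
V = ΣQ_DR · Δt = 54.00 × 3600 s = 1.944 × 10^5 m³.
Over A = 3.67 km², depth = V / A = 53.0 mm.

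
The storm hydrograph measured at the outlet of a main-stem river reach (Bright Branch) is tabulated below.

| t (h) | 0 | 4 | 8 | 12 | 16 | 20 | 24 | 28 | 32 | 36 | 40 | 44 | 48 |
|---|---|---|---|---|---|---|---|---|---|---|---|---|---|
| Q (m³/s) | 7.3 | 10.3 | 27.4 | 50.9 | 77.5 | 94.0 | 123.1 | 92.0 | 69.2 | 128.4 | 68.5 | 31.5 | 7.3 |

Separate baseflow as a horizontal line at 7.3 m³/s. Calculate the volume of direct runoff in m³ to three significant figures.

Direct-runoff ordinates (Q − Q_b): 0.0, 3.0, 20.1, 43.6, 70.2, 86.7, 115.8, 84.7, 61.9, 121.1, 61.2, 24.2, 0.0 m³/s.
ΣQ_DR = 692.5 m³/s.
With Δt = 4 h = 14400 s, V = ΣQ_DR · Δt = 692.5 × 14400 = 9.97 × 10^6 m³.

V ≈ 9.97 × 10^6 m³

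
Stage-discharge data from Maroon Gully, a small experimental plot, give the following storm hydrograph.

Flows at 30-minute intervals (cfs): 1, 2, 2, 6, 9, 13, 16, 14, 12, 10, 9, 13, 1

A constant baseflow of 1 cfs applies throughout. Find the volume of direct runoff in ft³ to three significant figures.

V ≈ 1.71 × 10^5 ft³

Direct-runoff ordinates (Q − Q_b): 0.0, 1.0, 1.0, 5.0, 8.0, 12.0, 15.0, 13.0, 11.0, 9.0, 8.0, 12.0, 0.0 cfs.
ΣQ_DR = 95.00 cfs.
With Δt = 0.5 h = 1800 s, V = ΣQ_DR · Δt = 95.00 × 1800 = 1.71 × 10^5 ft³.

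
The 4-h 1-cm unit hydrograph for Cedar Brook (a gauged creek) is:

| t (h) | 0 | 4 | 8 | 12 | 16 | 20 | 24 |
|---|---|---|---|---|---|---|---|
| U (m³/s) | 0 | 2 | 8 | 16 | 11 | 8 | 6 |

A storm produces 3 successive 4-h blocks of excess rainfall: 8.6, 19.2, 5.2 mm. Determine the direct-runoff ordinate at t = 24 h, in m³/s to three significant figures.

Q ≈ 26.2 m³/s

By discrete convolution, Q_j = Σ (P_i / 10 mm) · U_{j−i}.
At t = 24 h (j=6): Q = (8.6/10)·6 + (19.2/10)·8 + (5.2/10)·11 = 26.2 m³/s.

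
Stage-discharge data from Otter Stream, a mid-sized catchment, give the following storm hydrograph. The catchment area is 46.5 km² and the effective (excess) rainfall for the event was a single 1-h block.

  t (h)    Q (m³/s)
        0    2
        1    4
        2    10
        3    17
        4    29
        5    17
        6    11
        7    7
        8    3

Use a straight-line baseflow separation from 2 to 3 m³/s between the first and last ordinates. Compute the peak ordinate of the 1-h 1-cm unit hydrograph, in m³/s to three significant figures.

Direct runoff: 0.00, 1.88, 7.75, 14.62, 26.50, 14.38, 8.25, 4.12, 0.00 m³/s; ΣQ_DR = 77.50 m³/s, peak = 26.50 m³/s.
Runoff depth d = ΣQ_DR·Δt / A = 77.50 × 3600 / (46.5 km²) = 6.000 mm.
The 1-cm UH is the DRH scaled by (10 mm)/d, so U_p = 26.50 × 10/6.000 = 44.2 m³/s.

U_p ≈ 44.2 m³/s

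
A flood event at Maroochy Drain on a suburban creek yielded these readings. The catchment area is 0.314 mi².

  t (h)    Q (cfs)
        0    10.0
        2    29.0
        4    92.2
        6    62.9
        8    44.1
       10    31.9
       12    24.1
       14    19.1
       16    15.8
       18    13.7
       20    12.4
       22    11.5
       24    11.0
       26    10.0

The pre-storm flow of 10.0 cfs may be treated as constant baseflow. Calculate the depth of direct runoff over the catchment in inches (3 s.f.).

d ≈ 2.44 in

Direct runoff: 0.0, 19.0, 82.2, 52.9, 34.1, 21.9, 14.1, 9.1, 5.8, 3.7, 2.4, 1.5, 1.0, 0.0 cfs; ΣQ_DR = 247.7 cfs.
V = ΣQ_DR · Δt = 247.7 × 7200 s = 1.783 × 10^6 ft³.
Over A = 0.314 mi², depth = V / A = 2.44 in.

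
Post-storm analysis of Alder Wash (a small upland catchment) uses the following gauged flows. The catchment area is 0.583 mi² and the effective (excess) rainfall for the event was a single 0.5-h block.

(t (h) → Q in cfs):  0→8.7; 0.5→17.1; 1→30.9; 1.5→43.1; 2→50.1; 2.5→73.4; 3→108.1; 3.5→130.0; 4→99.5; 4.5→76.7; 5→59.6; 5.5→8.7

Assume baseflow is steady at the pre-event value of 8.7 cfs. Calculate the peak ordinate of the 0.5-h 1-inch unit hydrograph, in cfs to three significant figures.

U_p ≈ 152 cfs

Direct runoff: 0.0, 8.4, 22.2, 34.4, 41.4, 64.7, 99.4, 121.3, 90.8, 68.0, 50.9, 0.0 cfs; ΣQ_DR = 601.5 cfs, peak = 121.3 cfs.
Runoff depth d = ΣQ_DR·Δt / A = 601.5 × 1800 / (0.583 mi²) = 0.7994 in.
The 1-inch UH is the DRH scaled by (1 in)/d, so U_p = 121.3 × 1/0.7994 = 152 cfs.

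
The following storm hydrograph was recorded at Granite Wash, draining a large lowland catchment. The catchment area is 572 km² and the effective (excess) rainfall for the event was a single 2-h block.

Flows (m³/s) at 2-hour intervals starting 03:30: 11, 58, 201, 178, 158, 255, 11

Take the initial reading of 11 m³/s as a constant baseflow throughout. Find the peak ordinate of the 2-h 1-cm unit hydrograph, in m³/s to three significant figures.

U_p ≈ 244 m³/s

Direct runoff: 0.0, 47.0, 190.0, 167.0, 147.0, 244.0, 0.0 m³/s; ΣQ_DR = 795.0 m³/s, peak = 244.0 m³/s.
Runoff depth d = ΣQ_DR·Δt / A = 795.0 × 7200 / (572 km²) = 10.01 mm.
The 1-cm UH is the DRH scaled by (10 mm)/d, so U_p = 244.0 × 10/10.01 = 244 m³/s.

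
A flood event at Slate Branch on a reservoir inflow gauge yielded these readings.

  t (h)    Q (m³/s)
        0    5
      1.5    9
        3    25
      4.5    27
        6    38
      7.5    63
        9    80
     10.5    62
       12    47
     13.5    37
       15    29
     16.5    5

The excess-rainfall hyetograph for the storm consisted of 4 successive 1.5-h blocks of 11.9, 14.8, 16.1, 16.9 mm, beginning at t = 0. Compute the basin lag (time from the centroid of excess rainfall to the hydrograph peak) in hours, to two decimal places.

t_L ≈ 5.80 h

Centroid of excess rainfall: t_c = Σ P_i·t̄_i / ΣP_i = 3.2048 h (block centres at 0.75, 2.25, 3.75, 5.25 h).
Hydrograph peak occurs at t = 9 h, so basin lag t_L = 9 − 3.2048 = 5.80 h.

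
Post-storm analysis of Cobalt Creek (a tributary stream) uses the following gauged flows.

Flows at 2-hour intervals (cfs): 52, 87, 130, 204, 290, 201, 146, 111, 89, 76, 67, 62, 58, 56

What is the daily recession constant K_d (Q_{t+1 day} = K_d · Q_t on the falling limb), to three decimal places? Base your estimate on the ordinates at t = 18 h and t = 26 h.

Between t = 18 h and t = 26 h the flow falls from 76 to 56 cfs over 4×2 h = 8 h.
Per-interval ratio K = (56/76)^(1/4) = 0.9265; K_d = K^(24/2) = 0.400.

K_d ≈ 0.400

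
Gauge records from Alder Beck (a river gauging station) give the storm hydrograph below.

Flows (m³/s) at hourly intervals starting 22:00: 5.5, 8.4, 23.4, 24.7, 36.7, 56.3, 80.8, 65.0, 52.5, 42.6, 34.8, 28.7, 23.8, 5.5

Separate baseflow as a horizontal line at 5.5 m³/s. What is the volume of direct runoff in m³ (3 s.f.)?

Direct-runoff ordinates (Q − Q_b): 0.0, 2.9, 17.9, 19.2, 31.2, 50.8, 75.3, 59.5, 47.0, 37.1, 29.3, 23.2, 18.3, 0.0 m³/s.
ΣQ_DR = 411.7 m³/s.
With Δt = 1 h = 3600 s, V = ΣQ_DR · Δt = 411.7 × 3600 = 1.48 × 10^6 m³.

V ≈ 1.48 × 10^6 m³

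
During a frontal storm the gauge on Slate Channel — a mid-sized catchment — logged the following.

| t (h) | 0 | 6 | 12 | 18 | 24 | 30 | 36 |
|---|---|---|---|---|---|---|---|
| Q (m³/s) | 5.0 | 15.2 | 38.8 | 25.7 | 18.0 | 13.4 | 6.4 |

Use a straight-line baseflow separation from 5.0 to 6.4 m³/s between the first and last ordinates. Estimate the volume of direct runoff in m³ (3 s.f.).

Direct-runoff ordinates (Q − Q_b): 0.00, 9.97, 33.33, 20.00, 12.07, 7.23, 0.00 m³/s.
ΣQ_DR = 82.60 m³/s.
With Δt = 6 h = 21600 s, V = ΣQ_DR · Δt = 82.60 × 21600 = 1.78 × 10^6 m³.

V ≈ 1.78 × 10^6 m³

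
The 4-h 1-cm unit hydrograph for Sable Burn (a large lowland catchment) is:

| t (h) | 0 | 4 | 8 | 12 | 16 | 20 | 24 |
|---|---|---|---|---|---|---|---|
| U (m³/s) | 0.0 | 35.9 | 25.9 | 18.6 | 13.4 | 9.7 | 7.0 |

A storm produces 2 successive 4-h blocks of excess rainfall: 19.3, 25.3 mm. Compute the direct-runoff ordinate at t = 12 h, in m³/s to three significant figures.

Q ≈ 101 m³/s

By discrete convolution, Q_j = Σ (P_i / 10 mm) · U_{j−i}.
At t = 12 h (j=3): Q = (19.3/10)·18.6 + (25.3/10)·25.9 = 101 m³/s.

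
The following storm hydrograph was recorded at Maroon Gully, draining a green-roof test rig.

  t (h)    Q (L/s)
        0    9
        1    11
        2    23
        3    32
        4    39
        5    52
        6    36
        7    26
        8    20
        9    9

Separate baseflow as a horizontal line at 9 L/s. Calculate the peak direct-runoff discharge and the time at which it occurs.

Q_p = 43.0 L/s at t = 5 h

Subtracting baseflow gives direct-runoff ordinates: 0.0, 2.0, 14.0, 23.0, 30.0, 43.0, 27.0, 17.0, 11.0, 0.0 L/s.
The maximum is 43.0 L/s, occurring at the reading for t = 5 h.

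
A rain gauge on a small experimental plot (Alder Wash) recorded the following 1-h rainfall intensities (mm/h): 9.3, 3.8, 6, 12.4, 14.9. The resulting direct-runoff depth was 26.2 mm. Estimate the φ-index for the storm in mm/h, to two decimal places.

Only the 4 blocks with intensity above φ contribute runoff: 9.3, 6, 12.4, 14.9 mm/h.
Σ(I−φ)·Δt = d  ⇒  (9.3+6+12.4+14.9 − 4φ)·1 = 26.2
φ = (42.60 − 26.2/1) / 4 = 4.10 mm/h.

φ ≈ 4.10 mm/h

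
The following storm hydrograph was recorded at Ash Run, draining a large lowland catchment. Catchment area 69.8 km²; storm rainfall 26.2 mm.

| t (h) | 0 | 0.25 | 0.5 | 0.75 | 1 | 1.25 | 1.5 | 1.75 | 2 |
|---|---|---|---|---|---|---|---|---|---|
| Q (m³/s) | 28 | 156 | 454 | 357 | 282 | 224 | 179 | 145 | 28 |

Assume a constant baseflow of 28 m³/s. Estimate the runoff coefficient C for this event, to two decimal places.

C ≈ 0.79

ΣQ_DR = 1601 m³/s; V = ΣQ_DR·Δt = 1.441 × 10^6 m³.
Runoff depth d = V / A = 20.64 mm.
C = d / P = 20.64 / 26.2 = 0.79.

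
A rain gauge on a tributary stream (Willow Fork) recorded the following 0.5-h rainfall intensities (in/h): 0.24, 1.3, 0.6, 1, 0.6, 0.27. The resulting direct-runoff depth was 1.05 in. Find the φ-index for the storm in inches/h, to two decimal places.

φ ≈ 0.35 in/h

Only the 4 blocks with intensity above φ contribute runoff: 1.3, 0.6, 1, 0.6 in/h.
Σ(I−φ)·Δt = d  ⇒  (1.3+0.6+1+0.6 − 4φ)·0.5 = 1.05
φ = (3.500 − 1.05/0.5) / 4 = 0.35 in/h.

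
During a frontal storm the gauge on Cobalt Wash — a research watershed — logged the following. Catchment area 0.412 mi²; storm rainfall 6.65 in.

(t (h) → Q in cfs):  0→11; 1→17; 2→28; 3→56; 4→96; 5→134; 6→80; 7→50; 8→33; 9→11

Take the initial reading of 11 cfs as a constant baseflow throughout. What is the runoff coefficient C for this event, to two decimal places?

C ≈ 0.23

ΣQ_DR = 406.0 cfs; V = ΣQ_DR·Δt = 1.462 × 10^6 ft³.
Runoff depth d = V / A = 1.527 in.
C = d / P = 1.527 / 6.65 = 0.23.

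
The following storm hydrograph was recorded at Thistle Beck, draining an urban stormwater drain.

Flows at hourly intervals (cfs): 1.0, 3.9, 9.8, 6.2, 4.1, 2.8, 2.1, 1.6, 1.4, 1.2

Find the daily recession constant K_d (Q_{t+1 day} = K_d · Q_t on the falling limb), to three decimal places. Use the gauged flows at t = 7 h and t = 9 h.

Between t = 7 h and t = 9 h the flow falls from 1.6 to 1.2 cfs over 2×1 h = 2 h.
Per-interval ratio K = (1.2/1.6)^(1/2) = 0.8660; K_d = K^(24/1) = 0.032.

K_d ≈ 0.032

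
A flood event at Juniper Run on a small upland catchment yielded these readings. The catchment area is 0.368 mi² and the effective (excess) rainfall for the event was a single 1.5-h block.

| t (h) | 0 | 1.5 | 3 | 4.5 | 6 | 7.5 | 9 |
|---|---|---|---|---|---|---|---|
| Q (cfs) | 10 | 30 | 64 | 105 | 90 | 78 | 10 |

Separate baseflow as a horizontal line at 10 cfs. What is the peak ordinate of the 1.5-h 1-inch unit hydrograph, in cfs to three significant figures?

Direct runoff: 0.0, 20.0, 54.0, 95.0, 80.0, 68.0, 0.0 cfs; ΣQ_DR = 317.0 cfs, peak = 95.0 cfs.
Runoff depth d = ΣQ_DR·Δt / A = 317.0 × 5400 / (0.368 mi²) = 2.002 in.
The 1-inch UH is the DRH scaled by (1 in)/d, so U_p = 95.0 × 1/2.002 = 47.4 cfs.

U_p ≈ 47.4 cfs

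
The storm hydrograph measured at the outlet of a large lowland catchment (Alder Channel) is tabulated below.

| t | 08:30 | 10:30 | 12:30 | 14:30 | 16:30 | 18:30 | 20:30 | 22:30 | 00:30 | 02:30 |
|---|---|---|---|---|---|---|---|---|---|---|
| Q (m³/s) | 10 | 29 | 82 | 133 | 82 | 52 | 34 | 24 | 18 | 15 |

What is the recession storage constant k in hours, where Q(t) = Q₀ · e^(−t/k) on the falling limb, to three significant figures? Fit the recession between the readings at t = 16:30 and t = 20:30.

On the falling limb, Q drops from 82 to 34 m³/s between t = 16:30 and t = 20:30 (Δt = 4 h).
k = −Δt / ln(Q₂/Q₁) = −4 / ln(34/82) = 4.54 h.

k ≈ 4.54 h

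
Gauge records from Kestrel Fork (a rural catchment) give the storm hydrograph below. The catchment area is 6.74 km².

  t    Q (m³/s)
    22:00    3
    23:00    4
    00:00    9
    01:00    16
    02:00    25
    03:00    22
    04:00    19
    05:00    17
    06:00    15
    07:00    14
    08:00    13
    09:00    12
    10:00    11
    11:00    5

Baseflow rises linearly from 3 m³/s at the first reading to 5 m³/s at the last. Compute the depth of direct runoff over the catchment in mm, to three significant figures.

d ≈ 68.9 mm

Direct runoff: 0.00, 0.85, 5.69, 12.54, 21.38, 18.23, 15.08, 12.92, 10.77, 9.62, 8.46, 7.31, 6.15, 0.00 m³/s; ΣQ_DR = 129.0 m³/s.
V = ΣQ_DR · Δt = 129.0 × 3600 s = 4.644 × 10^5 m³.
Over A = 6.74 km², depth = V / A = 68.9 mm.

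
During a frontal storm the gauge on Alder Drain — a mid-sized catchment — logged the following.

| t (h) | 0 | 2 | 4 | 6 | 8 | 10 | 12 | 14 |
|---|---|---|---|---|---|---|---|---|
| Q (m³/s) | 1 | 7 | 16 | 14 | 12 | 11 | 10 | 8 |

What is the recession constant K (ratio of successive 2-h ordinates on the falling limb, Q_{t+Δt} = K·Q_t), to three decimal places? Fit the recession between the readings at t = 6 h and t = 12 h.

K ≈ 0.894

Using the recession-limb readings at t = 6 h and t = 12 h: Q falls from 14 to 10 m³/s over 3 intervals.
K = (Q₂/Q₁)^(1/3) = (10/14)^(1/3) = 0.894.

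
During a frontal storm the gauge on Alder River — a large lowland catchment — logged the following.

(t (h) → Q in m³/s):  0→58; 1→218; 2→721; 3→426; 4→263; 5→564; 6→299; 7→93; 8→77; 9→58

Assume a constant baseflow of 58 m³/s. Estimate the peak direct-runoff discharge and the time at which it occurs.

Q_p = 663.0 m³/s at t = 2 h

Subtracting baseflow gives direct-runoff ordinates: 0.0, 160.0, 663.0, 368.0, 205.0, 506.0, 241.0, 35.0, 19.0, 0.0 m³/s.
The maximum is 663.0 m³/s, occurring at the reading for t = 2 h.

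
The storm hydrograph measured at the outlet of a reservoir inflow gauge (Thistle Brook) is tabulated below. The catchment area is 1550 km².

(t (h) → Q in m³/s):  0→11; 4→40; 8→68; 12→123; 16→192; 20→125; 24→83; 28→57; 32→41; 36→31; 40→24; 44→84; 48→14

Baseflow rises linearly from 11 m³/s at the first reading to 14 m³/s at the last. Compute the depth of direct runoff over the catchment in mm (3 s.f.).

Direct runoff: 0.00, 28.75, 56.50, 111.25, 180.00, 112.75, 70.50, 44.25, 28.00, 17.75, 10.50, 70.25, 0.00 m³/s; ΣQ_DR = 730.5 m³/s.
V = ΣQ_DR · Δt = 730.5 × 14400 s = 1.052 × 10^7 m³.
Over A = 1550 km², depth = V / A = 6.79 mm.

d ≈ 6.79 mm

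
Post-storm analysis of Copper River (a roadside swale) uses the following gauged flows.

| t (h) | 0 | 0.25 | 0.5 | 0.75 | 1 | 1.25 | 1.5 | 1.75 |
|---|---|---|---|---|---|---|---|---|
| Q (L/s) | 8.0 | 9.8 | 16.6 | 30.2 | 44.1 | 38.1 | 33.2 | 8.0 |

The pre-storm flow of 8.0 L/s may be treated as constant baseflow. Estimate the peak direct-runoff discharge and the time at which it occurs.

Q_p = 36.1 L/s at t = 1 h

Subtracting baseflow gives direct-runoff ordinates: 0.0, 1.8, 8.6, 22.2, 36.1, 30.1, 25.2, 0.0 L/s.
The maximum is 36.1 L/s, occurring at the reading for t = 1 h.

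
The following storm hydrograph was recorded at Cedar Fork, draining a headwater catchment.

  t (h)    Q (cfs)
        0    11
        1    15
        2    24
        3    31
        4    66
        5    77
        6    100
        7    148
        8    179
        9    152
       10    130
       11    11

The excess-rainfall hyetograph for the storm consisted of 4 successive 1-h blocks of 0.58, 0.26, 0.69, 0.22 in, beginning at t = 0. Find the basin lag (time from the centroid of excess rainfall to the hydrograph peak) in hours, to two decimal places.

Centroid of excess rainfall: t_c = Σ P_i·t̄_i / ΣP_i = 1.8143 h (block centres at 0.5, 1.5, 2.5, 3.5 h).
Hydrograph peak occurs at t = 8 h, so basin lag t_L = 8 − 1.8143 = 6.19 h.

t_L ≈ 6.19 h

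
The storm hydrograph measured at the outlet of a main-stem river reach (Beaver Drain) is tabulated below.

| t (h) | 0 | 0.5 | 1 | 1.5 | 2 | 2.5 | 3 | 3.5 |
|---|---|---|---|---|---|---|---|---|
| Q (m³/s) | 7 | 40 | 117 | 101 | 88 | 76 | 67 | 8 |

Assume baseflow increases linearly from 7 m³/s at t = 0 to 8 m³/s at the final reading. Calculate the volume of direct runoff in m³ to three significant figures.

Direct-runoff ordinates (Q − Q_b): 0.00, 32.86, 109.71, 93.57, 80.43, 68.29, 59.14, 0.00 m³/s.
ΣQ_DR = 444.0 m³/s.
With Δt = 0.5 h = 1800 s, V = ΣQ_DR · Δt = 444.0 × 1800 = 7.99 × 10^5 m³.

V ≈ 7.99 × 10^5 m³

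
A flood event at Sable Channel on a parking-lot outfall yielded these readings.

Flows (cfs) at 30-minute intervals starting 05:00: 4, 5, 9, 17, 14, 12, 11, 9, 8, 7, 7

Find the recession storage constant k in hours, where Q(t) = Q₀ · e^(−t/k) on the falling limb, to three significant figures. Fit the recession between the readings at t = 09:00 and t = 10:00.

On the falling limb, Q drops from 8 to 7 cfs between t = 09:00 and t = 10:00 (Δt = 1 h).
k = −Δt / ln(Q₂/Q₁) = −1 / ln(7/8) = 7.49 h.

k ≈ 7.49 h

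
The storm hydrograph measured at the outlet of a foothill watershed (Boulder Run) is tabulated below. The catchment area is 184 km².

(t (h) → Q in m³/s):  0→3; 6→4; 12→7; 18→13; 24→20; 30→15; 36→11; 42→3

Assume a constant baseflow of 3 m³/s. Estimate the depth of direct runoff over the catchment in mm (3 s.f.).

d ≈ 6.10 mm

Direct runoff: 0.0, 1.0, 4.0, 10.0, 17.0, 12.0, 8.0, 0.0 m³/s; ΣQ_DR = 52.00 m³/s.
V = ΣQ_DR · Δt = 52.00 × 21600 s = 1.123 × 10^6 m³.
Over A = 184 km², depth = V / A = 6.10 mm.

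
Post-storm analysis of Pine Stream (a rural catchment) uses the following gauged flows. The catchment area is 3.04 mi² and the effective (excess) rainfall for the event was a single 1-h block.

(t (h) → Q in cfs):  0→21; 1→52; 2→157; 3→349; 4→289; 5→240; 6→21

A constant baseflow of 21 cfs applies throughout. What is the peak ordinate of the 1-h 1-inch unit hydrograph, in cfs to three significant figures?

Direct runoff: 0.0, 31.0, 136.0, 328.0, 268.0, 219.0, 0.0 cfs; ΣQ_DR = 982.0 cfs, peak = 328.0 cfs.
Runoff depth d = ΣQ_DR·Δt / A = 982.0 × 3600 / (3.04 mi²) = 0.5006 in.
The 1-inch UH is the DRH scaled by (1 in)/d, so U_p = 328.0 × 1/0.5006 = 655 cfs.

U_p ≈ 655 cfs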